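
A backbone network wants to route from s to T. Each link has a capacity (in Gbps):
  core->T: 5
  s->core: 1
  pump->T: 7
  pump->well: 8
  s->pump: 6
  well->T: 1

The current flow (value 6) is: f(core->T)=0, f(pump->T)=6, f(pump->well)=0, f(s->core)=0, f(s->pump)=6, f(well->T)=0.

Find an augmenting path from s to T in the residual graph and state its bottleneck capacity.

Residual along s->core->T: s->core: 1, core->T: 5.
Bottleneck = min = 1.

s->core->T, bottleneck 1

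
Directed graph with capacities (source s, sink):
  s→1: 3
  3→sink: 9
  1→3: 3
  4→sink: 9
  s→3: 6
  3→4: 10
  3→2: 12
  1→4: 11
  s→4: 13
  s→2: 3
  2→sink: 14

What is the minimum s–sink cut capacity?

21

Max flow = 21 (via 4 augmenting paths).
In the residual at optimum, the set reachable from s is {4, s}.
Cut edges: s→1 (cap 3), s→3 (cap 6), s→2 (cap 3), 4→sink (cap 9). Sum = 21.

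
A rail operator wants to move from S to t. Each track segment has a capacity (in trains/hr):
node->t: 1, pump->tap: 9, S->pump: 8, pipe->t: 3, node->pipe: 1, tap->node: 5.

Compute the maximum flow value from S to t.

2

Augment S->pump->tap->node->t: bottleneck 1. Total 1.
Augment S->pump->tap->node->pipe->t: bottleneck 1. Total 2.
No augmenting path remains in the residual graph.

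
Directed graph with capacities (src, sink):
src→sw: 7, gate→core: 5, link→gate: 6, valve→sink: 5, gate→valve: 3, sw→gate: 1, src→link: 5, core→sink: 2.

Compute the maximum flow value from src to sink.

Augment src→sw→gate→core→sink: bottleneck 1. Total 1.
Augment src→link→gate→core→sink: bottleneck 1. Total 2.
Augment src→link→gate→valve→sink: bottleneck 3. Total 5.
No augmenting path remains in the residual graph.

5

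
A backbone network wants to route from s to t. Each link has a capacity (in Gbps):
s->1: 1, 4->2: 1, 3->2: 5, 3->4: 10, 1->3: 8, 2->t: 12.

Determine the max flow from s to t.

1

Augment s->1->3->2->t: bottleneck 1. Total 1.
No augmenting path remains in the residual graph.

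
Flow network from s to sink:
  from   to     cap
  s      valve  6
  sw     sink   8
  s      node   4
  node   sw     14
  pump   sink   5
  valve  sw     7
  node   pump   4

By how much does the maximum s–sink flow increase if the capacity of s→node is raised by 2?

Original max flow = 10.
After raising cap(s→node), augmenting paths through that edge carry 2 more units.
New max flow = 12. Increase = 2.

2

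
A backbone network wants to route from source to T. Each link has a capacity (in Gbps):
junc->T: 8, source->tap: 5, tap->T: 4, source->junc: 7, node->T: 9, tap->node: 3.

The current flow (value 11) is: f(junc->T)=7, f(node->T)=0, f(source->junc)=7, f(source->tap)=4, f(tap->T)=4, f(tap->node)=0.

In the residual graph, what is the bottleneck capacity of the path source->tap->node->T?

1

Residual capacities along the path: source->tap: 1, tap->node: 3, node->T: 9.
Minimum is 1.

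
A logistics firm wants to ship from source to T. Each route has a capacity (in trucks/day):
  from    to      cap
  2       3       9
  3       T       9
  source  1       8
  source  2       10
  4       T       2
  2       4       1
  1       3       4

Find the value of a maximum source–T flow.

10

Augment source→2→4→T: bottleneck 1. Total 1.
Augment source→2→3→T: bottleneck 9. Total 10.
No augmenting path remains in the residual graph.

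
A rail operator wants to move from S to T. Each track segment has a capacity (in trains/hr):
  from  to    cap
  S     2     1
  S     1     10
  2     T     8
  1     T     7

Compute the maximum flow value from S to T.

Augment S->1->T: bottleneck 7. Total 7.
Augment S->2->T: bottleneck 1. Total 8.
No augmenting path remains in the residual graph.

8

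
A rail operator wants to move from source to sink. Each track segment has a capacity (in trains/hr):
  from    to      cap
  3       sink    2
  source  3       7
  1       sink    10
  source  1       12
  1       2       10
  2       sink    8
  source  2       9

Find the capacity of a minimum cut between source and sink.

Max flow = 20 (via 3 augmenting paths).
In the residual at optimum, the set reachable from source is {1, 2, 3, source}.
Cut edges: 1->sink (cap 10), 2->sink (cap 8), 3->sink (cap 2). Sum = 20.

20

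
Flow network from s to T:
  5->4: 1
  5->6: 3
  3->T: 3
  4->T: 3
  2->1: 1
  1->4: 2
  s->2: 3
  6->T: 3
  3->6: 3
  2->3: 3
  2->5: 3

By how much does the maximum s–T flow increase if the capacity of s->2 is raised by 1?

1

Original max flow = 3.
After raising cap(s->2), augmenting paths through that edge carry 1 more unit.
New max flow = 4. Increase = 1.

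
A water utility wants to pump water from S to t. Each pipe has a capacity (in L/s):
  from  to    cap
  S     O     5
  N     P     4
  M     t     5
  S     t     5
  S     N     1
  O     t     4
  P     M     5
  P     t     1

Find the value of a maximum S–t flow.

Augment S->t: bottleneck 5. Total 5.
Augment S->O->t: bottleneck 4. Total 9.
Augment S->N->P->t: bottleneck 1. Total 10.
No augmenting path remains in the residual graph.

10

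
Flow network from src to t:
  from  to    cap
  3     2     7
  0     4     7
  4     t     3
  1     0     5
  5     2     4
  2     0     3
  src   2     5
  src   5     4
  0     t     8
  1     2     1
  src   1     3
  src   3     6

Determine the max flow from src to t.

6

Augment src→1→0→t: bottleneck 3. Total 3.
Augment src→2→0→t: bottleneck 3. Total 6.
No augmenting path remains in the residual graph.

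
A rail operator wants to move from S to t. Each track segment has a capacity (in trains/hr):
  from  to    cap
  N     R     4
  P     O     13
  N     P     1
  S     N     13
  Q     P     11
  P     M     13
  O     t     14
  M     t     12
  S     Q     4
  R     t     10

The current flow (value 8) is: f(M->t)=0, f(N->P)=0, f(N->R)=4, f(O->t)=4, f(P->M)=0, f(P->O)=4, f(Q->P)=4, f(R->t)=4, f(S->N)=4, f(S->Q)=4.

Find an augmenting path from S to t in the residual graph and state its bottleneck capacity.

S->N->P->O->t, bottleneck 1

Residual along S->N->P->O->t: S->N: 9, N->P: 1, P->O: 9, O->t: 10.
Bottleneck = min = 1.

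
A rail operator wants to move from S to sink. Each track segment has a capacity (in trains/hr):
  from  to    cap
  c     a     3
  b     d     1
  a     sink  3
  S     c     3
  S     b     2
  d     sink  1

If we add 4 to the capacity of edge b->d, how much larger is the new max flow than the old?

Original max flow = 4.
Even with extra capacity on b->d, another cut of capacity 4 remains binding.
New max flow = 4. Increase = 0.

0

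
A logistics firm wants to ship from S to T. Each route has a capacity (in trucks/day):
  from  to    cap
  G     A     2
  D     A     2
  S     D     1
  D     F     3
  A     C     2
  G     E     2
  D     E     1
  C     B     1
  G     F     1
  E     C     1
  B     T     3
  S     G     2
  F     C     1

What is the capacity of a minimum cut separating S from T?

Max flow = 1 (via 1 augmenting path).
In the residual at optimum, the set reachable from S is {A, C, D, E, F, G, S}.
Cut edges: C->B (cap 1). Sum = 1.

1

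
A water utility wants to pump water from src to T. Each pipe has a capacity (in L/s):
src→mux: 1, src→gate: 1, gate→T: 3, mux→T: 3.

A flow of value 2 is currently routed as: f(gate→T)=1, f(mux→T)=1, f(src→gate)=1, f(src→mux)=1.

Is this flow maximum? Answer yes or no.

Yes

Residual reachable from src: {src}; T is not reachable.
Saturated cut: src→gate, src→mux with total capacity 2 = current flow value. Flow is maximum.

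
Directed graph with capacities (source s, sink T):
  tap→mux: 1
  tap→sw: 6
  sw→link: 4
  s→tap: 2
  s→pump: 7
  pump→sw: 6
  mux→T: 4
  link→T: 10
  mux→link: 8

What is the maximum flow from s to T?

5

Augment s→tap→mux→T: bottleneck 1. Total 1.
Augment s→pump→sw→link→T: bottleneck 4. Total 5.
No augmenting path remains in the residual graph.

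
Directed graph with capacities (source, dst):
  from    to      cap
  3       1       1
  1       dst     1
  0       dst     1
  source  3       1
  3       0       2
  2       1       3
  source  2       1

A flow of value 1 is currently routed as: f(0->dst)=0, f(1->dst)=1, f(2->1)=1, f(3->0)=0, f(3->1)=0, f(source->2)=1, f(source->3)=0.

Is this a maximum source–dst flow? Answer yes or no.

Residual path source->3->0->dst has bottleneck 1 > 0.
Pushing 1 along it raises the flow to 2, so the given flow is not maximum.

No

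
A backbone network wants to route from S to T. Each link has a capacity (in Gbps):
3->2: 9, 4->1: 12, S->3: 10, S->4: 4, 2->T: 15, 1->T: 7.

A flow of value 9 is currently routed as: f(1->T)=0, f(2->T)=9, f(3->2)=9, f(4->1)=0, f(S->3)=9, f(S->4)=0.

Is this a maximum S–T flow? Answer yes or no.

Residual path S->4->1->T has bottleneck 4 > 0.
Pushing 4 along it raises the flow to 13, so the given flow is not maximum.

No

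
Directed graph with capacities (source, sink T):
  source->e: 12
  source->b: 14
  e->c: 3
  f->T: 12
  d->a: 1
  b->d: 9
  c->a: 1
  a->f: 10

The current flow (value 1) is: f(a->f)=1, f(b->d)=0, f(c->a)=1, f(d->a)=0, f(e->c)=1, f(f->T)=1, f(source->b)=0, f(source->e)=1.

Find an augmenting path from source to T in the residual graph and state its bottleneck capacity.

Residual along source->b->d->a->f->T: source->b: 14, b->d: 9, d->a: 1, a->f: 9, f->T: 11.
Bottleneck = min = 1.

source->b->d->a->f->T, bottleneck 1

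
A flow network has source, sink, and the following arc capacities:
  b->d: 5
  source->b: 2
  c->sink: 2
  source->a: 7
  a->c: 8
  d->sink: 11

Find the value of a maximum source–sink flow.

Augment source->b->d->sink: bottleneck 2. Total 2.
Augment source->a->c->sink: bottleneck 2. Total 4.
No augmenting path remains in the residual graph.

4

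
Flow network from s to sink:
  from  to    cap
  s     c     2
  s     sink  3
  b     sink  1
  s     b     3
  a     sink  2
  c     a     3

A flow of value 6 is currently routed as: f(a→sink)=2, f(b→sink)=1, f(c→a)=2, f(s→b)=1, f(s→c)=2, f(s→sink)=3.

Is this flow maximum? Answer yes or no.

Yes

Residual reachable from s: {b, s}; sink is not reachable.
Saturated cut: s→c, s→sink, b→sink with total capacity 6 = current flow value. Flow is maximum.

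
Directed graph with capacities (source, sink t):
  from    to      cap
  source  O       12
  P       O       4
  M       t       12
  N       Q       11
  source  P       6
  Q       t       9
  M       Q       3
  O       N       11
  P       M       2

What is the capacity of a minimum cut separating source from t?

11

Max flow = 11 (via 2 augmenting paths).
In the residual at optimum, the set reachable from source is {N, O, P, Q, source}.
Cut edges: P→M (cap 2), Q→t (cap 9). Sum = 11.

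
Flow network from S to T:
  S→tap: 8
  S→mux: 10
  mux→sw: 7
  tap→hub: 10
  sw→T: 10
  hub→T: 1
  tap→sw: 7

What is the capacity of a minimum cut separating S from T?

11

Max flow = 11 (via 3 augmenting paths).
In the residual at optimum, the set reachable from S is {S, hub, mux, sw, tap}.
Cut edges: hub→T (cap 1), sw→T (cap 10). Sum = 11.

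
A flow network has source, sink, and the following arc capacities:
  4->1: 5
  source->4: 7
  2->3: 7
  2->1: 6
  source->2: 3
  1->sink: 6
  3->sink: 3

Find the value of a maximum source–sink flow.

Augment source->4->1->sink: bottleneck 5. Total 5.
Augment source->2->1->sink: bottleneck 1. Total 6.
Augment source->2->3->sink: bottleneck 2. Total 8.
No augmenting path remains in the residual graph.

8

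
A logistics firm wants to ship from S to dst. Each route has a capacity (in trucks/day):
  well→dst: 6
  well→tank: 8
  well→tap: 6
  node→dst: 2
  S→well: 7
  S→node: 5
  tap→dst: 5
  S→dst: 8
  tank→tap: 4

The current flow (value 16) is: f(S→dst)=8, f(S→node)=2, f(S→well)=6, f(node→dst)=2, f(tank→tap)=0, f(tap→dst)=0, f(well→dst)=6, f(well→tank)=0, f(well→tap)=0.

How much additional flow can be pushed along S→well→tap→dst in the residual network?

1

Residual capacities along the path: S→well: 1, well→tap: 6, tap→dst: 5.
Minimum is 1.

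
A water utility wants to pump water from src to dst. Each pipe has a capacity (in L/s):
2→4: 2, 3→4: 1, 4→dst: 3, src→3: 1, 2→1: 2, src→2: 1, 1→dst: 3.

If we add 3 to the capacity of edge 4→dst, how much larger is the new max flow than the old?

0

Original max flow = 2.
Edge 4→dst does not cross the min cut (source side {src}), so extra capacity there cannot help.
New max flow = 2. Increase = 0.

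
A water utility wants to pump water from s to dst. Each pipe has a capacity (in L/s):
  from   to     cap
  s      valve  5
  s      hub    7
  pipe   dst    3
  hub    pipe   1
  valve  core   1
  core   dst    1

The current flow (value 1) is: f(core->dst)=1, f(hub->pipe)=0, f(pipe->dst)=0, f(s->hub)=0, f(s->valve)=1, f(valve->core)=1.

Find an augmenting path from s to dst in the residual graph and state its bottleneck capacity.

s->hub->pipe->dst, bottleneck 1

Residual along s->hub->pipe->dst: s->hub: 7, hub->pipe: 1, pipe->dst: 3.
Bottleneck = min = 1.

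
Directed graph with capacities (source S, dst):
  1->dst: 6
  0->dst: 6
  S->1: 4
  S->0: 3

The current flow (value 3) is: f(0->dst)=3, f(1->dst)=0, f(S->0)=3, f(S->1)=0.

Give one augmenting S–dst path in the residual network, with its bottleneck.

Residual along S->1->dst: S->1: 4, 1->dst: 6.
Bottleneck = min = 4.

S->1->dst, bottleneck 4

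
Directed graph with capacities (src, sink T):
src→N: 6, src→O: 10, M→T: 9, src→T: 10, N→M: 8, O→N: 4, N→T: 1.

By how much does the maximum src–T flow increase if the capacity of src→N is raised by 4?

Original max flow = 19.
Edge src→N does not cross the min cut (source side {N, O, src}), so extra capacity there cannot help.
New max flow = 19. Increase = 0.

0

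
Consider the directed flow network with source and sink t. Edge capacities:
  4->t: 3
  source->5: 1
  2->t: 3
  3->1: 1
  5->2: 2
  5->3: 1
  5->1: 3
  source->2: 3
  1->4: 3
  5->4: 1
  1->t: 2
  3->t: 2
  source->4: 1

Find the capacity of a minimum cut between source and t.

5

Max flow = 5 (via 3 augmenting paths).
In the residual at optimum, the set reachable from source is {source}.
Cut edges: source->5 (cap 1), source->4 (cap 1), source->2 (cap 3). Sum = 5.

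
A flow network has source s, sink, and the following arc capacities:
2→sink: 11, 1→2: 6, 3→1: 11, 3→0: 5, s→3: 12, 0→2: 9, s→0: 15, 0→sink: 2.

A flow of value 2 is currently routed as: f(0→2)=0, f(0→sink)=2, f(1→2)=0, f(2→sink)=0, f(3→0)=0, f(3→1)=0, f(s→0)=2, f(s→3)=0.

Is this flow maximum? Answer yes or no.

No

Residual path s→0→2→sink has bottleneck 9 > 0.
Pushing 9 along it raises the flow to 11, so the given flow is not maximum.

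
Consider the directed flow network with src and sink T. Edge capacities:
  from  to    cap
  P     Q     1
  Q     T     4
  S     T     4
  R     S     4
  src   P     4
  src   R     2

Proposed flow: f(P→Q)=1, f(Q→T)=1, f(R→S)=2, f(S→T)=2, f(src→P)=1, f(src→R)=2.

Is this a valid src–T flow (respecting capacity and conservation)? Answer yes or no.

Every edge has 0 ≤ f(e) ≤ cap(e).
At each intermediate node, inflow equals outflow.

Yes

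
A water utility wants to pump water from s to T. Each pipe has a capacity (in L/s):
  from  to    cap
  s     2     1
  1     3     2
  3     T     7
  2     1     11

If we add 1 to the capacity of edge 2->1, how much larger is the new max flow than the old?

0

Original max flow = 1.
Edge 2->1 does not cross the min cut (source side {s}), so extra capacity there cannot help.
New max flow = 1. Increase = 0.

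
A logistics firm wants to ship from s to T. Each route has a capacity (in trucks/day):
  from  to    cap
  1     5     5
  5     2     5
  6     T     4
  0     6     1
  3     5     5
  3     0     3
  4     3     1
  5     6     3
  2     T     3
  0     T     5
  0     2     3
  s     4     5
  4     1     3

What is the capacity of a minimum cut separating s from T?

Max flow = 4 (via 2 augmenting paths).
In the residual at optimum, the set reachable from s is {4, s}.
Cut edges: 4→1 (cap 3), 4→3 (cap 1). Sum = 4.

4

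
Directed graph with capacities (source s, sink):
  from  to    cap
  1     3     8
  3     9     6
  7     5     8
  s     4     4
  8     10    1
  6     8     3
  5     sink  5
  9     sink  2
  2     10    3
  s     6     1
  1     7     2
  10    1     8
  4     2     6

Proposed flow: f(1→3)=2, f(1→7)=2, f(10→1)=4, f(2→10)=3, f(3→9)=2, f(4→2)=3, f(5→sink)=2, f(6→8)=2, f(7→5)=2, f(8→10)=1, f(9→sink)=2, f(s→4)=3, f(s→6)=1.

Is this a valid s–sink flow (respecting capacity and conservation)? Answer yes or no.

Conservation fails at 6: inflow 1 ≠ outflow 2.

No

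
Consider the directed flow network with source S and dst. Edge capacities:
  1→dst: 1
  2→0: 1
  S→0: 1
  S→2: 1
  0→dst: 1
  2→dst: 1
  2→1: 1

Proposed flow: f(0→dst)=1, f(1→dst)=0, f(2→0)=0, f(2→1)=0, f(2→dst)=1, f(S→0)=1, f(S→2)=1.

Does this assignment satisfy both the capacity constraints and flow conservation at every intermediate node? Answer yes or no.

Yes

Every edge has 0 ≤ f(e) ≤ cap(e).
At each intermediate node, inflow equals outflow.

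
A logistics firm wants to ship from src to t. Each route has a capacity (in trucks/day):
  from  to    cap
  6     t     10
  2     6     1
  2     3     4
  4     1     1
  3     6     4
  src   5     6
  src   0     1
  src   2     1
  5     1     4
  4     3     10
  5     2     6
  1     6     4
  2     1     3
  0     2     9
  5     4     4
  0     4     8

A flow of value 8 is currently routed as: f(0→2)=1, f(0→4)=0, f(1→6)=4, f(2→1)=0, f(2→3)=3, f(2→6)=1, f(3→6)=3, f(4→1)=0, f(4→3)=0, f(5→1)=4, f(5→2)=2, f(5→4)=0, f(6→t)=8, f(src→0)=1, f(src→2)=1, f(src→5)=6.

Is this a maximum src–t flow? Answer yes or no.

Residual reachable from src: {src}; t is not reachable.
Saturated cut: src→5, src→0, src→2 with total capacity 8 = current flow value. Flow is maximum.

Yes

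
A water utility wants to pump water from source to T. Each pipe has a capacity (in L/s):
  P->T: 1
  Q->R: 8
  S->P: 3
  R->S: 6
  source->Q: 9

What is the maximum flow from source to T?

1

Augment source->Q->R->S->P->T: bottleneck 1. Total 1.
No augmenting path remains in the residual graph.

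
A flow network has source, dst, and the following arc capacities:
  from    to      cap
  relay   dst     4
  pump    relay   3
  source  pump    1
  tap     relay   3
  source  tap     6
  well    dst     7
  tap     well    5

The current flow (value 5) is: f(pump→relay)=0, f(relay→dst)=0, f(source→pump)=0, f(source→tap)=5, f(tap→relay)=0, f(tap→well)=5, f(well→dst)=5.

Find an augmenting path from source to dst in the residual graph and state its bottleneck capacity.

Residual along source→tap→relay→dst: source→tap: 1, tap→relay: 3, relay→dst: 4.
Bottleneck = min = 1.

source→tap→relay→dst, bottleneck 1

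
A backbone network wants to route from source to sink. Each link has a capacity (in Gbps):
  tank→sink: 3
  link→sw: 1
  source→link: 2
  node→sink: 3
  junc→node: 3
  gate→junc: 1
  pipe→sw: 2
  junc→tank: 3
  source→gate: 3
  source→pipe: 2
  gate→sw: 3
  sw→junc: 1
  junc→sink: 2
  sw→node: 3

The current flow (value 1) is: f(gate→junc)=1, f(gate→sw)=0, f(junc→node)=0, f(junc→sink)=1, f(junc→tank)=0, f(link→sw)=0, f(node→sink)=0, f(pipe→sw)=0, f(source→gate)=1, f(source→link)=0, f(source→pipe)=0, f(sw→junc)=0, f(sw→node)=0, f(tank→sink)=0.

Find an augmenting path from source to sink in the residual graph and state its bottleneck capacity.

source→pipe→sw→junc→sink, bottleneck 1

Residual along source→pipe→sw→junc→sink: source→pipe: 2, pipe→sw: 2, sw→junc: 1, junc→sink: 1.
Bottleneck = min = 1.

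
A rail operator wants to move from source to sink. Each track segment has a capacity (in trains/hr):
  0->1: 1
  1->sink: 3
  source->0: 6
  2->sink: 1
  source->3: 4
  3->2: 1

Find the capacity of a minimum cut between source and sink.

Max flow = 2 (via 2 augmenting paths).
In the residual at optimum, the set reachable from source is {0, 3, source}.
Cut edges: 0->1 (cap 1), 3->2 (cap 1). Sum = 2.

2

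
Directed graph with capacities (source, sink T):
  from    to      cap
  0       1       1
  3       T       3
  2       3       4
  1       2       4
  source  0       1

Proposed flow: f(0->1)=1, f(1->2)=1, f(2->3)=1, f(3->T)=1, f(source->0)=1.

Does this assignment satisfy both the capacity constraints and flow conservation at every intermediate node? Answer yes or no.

Every edge has 0 ≤ f(e) ≤ cap(e).
At each intermediate node, inflow equals outflow.

Yes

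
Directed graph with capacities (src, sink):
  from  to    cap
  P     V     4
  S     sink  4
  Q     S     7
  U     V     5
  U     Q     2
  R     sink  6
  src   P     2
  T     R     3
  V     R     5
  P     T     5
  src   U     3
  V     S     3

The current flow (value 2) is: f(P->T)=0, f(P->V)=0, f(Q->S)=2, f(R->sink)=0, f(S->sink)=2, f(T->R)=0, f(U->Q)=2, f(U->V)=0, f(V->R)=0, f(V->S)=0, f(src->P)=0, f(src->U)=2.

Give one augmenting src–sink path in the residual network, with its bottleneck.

Residual along src->U->V->S->sink: src->U: 1, U->V: 5, V->S: 3, S->sink: 2.
Bottleneck = min = 1.

src->U->V->S->sink, bottleneck 1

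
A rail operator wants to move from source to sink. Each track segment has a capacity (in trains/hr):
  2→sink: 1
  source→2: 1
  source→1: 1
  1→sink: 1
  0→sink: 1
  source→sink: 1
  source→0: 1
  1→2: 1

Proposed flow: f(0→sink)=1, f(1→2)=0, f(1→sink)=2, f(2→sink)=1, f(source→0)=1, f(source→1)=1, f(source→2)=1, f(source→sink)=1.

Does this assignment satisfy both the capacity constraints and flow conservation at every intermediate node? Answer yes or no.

No

Capacity violated on 1→sink: flow 2 > capacity 1.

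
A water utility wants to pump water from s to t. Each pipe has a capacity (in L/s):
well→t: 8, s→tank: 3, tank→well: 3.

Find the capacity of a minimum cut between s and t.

3

Max flow = 3 (via 1 augmenting path).
In the residual at optimum, the set reachable from s is {s}.
Cut edges: s→tank (cap 3). Sum = 3.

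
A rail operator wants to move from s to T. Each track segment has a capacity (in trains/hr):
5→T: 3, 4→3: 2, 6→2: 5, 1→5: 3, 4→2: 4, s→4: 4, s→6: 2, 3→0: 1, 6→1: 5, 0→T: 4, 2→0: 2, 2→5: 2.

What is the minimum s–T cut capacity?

Max flow = 6 (via 4 augmenting paths).
In the residual at optimum, the set reachable from s is {s}.
Cut edges: s→6 (cap 2), s→4 (cap 4). Sum = 6.

6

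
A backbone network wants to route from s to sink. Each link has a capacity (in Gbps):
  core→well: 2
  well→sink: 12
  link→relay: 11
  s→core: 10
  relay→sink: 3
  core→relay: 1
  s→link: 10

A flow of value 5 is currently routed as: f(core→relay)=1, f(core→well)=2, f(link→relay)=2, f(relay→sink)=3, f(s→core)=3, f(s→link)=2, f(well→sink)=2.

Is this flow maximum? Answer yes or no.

Yes

Residual reachable from s: {core, link, relay, s}; sink is not reachable.
Saturated cut: core→well, relay→sink with total capacity 5 = current flow value. Flow is maximum.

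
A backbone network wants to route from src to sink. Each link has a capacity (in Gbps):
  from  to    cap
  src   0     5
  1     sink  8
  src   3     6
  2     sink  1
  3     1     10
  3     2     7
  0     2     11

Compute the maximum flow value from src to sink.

7

Augment src->0->2->sink: bottleneck 1. Total 1.
Augment src->3->1->sink: bottleneck 6. Total 7.
No augmenting path remains in the residual graph.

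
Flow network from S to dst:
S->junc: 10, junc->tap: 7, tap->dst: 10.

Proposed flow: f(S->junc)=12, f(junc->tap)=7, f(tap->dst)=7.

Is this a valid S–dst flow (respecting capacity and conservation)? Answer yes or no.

No

Capacity violated on S->junc: flow 12 > capacity 10.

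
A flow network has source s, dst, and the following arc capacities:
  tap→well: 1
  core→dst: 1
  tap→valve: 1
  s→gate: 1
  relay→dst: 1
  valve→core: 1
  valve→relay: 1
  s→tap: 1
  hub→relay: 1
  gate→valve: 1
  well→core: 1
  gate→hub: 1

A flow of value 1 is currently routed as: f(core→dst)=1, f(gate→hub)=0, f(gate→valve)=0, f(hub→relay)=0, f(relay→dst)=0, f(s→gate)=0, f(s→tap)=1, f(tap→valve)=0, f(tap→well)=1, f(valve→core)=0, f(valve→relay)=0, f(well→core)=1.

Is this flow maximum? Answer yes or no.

No

Residual path s→gate→valve→relay→dst has bottleneck 1 > 0.
Pushing 1 along it raises the flow to 2, so the given flow is not maximum.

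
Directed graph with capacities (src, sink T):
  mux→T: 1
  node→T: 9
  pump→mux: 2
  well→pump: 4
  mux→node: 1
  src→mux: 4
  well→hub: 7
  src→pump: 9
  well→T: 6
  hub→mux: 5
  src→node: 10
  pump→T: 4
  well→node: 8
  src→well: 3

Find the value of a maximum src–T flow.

17

Augment src→well→T: bottleneck 3. Total 3.
Augment src→pump→T: bottleneck 4. Total 7.
Augment src→mux→T: bottleneck 1. Total 8.
Augment src→node→T: bottleneck 9. Total 17.
No augmenting path remains in the residual graph.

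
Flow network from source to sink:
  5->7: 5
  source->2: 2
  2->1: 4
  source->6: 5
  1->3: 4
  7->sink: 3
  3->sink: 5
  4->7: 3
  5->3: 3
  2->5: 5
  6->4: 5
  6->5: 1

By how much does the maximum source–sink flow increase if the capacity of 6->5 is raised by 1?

Original max flow = 6.
After raising cap(6->5), augmenting paths through that edge carry 1 more unit.
New max flow = 7. Increase = 1.

1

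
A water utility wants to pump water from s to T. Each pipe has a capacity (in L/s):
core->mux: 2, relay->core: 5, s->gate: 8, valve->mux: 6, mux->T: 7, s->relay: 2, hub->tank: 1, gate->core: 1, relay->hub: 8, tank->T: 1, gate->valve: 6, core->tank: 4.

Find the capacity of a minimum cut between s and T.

Max flow = 8 (via 3 augmenting paths).
In the residual at optimum, the set reachable from s is {core, gate, hub, mux, relay, s, tank, valve}.
Cut edges: mux->T (cap 7), tank->T (cap 1). Sum = 8.

8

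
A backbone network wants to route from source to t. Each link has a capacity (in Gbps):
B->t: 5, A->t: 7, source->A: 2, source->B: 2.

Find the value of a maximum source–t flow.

Augment source->A->t: bottleneck 2. Total 2.
Augment source->B->t: bottleneck 2. Total 4.
No augmenting path remains in the residual graph.

4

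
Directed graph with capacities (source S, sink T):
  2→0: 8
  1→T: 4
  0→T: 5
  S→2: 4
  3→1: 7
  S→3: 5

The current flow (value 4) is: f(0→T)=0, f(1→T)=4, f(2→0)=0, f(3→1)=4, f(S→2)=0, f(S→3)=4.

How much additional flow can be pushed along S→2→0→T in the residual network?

Residual capacities along the path: S→2: 4, 2→0: 8, 0→T: 5.
Minimum is 4.

4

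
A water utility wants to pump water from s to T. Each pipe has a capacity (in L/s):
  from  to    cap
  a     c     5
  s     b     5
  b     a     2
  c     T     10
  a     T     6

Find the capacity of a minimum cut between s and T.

2

Max flow = 2 (via 1 augmenting path).
In the residual at optimum, the set reachable from s is {b, s}.
Cut edges: b→a (cap 2). Sum = 2.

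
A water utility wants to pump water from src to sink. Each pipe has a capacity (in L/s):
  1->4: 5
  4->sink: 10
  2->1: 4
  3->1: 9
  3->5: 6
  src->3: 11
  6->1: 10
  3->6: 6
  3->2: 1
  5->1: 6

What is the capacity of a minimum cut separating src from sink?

Max flow = 5 (via 1 augmenting path).
In the residual at optimum, the set reachable from src is {1, 2, 3, 5, 6, src}.
Cut edges: 1->4 (cap 5). Sum = 5.

5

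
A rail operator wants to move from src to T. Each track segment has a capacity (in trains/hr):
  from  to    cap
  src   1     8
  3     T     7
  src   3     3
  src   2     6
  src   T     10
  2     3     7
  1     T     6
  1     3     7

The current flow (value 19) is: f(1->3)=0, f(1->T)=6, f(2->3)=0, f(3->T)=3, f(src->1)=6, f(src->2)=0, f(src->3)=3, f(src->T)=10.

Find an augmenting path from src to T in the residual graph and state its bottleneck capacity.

Residual along src->2->3->T: src->2: 6, 2->3: 7, 3->T: 4.
Bottleneck = min = 4.

src->2->3->T, bottleneck 4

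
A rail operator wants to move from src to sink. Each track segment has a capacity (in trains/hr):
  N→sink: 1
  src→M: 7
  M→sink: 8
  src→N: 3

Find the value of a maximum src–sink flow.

8

Augment src→N→sink: bottleneck 1. Total 1.
Augment src→M→sink: bottleneck 7. Total 8.
No augmenting path remains in the residual graph.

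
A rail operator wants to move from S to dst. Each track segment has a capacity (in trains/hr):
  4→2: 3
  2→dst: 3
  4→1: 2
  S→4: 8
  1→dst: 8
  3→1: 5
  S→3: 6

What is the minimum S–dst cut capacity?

10

Max flow = 10 (via 3 augmenting paths).
In the residual at optimum, the set reachable from S is {3, 4, S}.
Cut edges: 4→2 (cap 3), 4→1 (cap 2), 3→1 (cap 5). Sum = 10.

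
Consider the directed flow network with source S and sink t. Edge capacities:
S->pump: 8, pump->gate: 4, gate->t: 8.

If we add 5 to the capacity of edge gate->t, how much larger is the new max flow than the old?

Original max flow = 4.
Edge gate->t does not cross the min cut (source side {S, pump}), so extra capacity there cannot help.
New max flow = 4. Increase = 0.

0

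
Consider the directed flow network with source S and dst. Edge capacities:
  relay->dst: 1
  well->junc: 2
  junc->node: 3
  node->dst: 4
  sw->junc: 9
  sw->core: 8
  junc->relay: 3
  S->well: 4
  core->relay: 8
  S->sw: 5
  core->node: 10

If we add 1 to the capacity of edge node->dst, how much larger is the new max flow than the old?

Original max flow = 5.
After raising cap(node->dst), augmenting paths through that edge carry 1 more unit.
New max flow = 6. Increase = 1.

1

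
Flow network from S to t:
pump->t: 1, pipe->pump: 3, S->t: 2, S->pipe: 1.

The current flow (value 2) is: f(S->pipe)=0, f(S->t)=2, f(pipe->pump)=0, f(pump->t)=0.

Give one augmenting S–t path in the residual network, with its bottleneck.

Residual along S->pipe->pump->t: S->pipe: 1, pipe->pump: 3, pump->t: 1.
Bottleneck = min = 1.

S->pipe->pump->t, bottleneck 1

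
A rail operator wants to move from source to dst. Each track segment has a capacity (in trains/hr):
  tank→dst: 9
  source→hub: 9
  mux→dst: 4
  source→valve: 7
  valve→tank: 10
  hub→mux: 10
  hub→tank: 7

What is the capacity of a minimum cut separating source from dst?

Max flow = 13 (via 3 augmenting paths).
In the residual at optimum, the set reachable from source is {hub, mux, source, tank, valve}.
Cut edges: mux→dst (cap 4), tank→dst (cap 9). Sum = 13.

13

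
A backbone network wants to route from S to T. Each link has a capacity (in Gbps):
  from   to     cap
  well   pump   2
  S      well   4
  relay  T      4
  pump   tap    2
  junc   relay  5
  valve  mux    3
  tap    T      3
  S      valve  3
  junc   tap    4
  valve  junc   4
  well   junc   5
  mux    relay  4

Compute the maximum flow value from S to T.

7

Augment S→well→pump→tap→T: bottleneck 2. Total 2.
Augment S→well→junc→tap→T: bottleneck 1. Total 3.
Augment S→well→junc→relay→T: bottleneck 1. Total 4.
Augment S→valve→junc→relay→T: bottleneck 3. Total 7.
No augmenting path remains in the residual graph.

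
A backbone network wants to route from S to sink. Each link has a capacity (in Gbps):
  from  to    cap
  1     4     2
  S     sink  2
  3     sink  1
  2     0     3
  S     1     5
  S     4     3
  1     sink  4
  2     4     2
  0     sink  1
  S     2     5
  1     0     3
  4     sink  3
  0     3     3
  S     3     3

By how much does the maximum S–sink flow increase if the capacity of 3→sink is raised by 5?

5

Original max flow = 11.
After raising cap(3→sink), augmenting paths through that edge carry 5 more units.
New max flow = 16. Increase = 5.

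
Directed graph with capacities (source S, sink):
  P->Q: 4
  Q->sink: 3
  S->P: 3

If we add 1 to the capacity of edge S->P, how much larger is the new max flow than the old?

Original max flow = 3.
Even with extra capacity on S->P, another cut of capacity 3 remains binding.
New max flow = 3. Increase = 0.

0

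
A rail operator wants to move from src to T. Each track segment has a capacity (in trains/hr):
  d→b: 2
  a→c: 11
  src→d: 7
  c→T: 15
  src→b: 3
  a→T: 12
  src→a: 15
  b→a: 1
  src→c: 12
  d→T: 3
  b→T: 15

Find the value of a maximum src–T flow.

35

Augment src→d→T: bottleneck 3. Total 3.
Augment src→b→T: bottleneck 3. Total 6.
Augment src→a→T: bottleneck 12. Total 18.
Augment src→c→T: bottleneck 12. Total 30.
Augment src→d→b→T: bottleneck 2. Total 32.
Augment src→a→c→T: bottleneck 3. Total 35.
No augmenting path remains in the residual graph.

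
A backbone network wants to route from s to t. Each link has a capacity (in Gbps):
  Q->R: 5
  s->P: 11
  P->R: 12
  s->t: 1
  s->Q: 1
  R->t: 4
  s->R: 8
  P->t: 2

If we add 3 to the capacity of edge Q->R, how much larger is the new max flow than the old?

Original max flow = 7.
Edge Q->R does not cross the min cut (source side {P, Q, R, s}), so extra capacity there cannot help.
New max flow = 7. Increase = 0.

0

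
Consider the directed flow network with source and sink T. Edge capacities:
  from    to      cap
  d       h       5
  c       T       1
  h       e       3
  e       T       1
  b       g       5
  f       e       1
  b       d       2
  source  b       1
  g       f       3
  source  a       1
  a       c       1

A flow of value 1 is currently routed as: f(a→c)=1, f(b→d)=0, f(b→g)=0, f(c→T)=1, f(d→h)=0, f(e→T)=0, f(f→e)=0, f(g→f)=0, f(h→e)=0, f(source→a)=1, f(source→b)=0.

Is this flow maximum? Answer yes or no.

No

Residual path source→b→d→h→e→T has bottleneck 1 > 0.
Pushing 1 along it raises the flow to 2, so the given flow is not maximum.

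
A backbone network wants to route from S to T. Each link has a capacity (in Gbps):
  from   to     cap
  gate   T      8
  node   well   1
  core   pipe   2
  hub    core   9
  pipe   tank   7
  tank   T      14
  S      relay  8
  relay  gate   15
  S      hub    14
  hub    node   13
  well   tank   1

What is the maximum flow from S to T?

11

Augment S->relay->gate->T: bottleneck 8. Total 8.
Augment S->hub->node->well->tank->T: bottleneck 1. Total 9.
Augment S->hub->core->pipe->tank->T: bottleneck 2. Total 11.
No augmenting path remains in the residual graph.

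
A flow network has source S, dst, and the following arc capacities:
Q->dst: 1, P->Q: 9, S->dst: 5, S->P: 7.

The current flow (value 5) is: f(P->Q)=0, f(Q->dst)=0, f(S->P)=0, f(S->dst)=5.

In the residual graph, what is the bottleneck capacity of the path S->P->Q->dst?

Residual capacities along the path: S->P: 7, P->Q: 9, Q->dst: 1.
Minimum is 1.

1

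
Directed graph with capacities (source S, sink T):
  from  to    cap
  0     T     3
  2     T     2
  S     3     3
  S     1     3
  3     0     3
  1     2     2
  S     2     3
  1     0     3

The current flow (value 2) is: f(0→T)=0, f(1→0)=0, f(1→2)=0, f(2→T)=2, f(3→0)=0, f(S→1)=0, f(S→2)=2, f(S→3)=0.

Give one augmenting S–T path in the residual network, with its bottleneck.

S→1→0→T, bottleneck 3

Residual along S→1→0→T: S→1: 3, 1→0: 3, 0→T: 3.
Bottleneck = min = 3.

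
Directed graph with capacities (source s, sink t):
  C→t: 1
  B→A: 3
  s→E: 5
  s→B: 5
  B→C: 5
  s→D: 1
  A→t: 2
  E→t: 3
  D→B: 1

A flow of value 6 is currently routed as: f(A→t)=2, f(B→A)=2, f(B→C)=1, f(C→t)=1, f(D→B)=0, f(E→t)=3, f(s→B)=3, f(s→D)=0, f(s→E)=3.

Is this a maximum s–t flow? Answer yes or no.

Yes

Residual reachable from s: {A, B, C, D, E, s}; t is not reachable.
Saturated cut: C→t, A→t, E→t with total capacity 6 = current flow value. Flow is maximum.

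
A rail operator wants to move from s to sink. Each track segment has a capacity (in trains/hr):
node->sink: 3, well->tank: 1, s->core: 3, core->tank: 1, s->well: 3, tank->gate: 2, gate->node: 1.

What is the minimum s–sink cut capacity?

Max flow = 1 (via 1 augmenting path).
In the residual at optimum, the set reachable from s is {core, gate, s, tank, well}.
Cut edges: gate->node (cap 1). Sum = 1.

1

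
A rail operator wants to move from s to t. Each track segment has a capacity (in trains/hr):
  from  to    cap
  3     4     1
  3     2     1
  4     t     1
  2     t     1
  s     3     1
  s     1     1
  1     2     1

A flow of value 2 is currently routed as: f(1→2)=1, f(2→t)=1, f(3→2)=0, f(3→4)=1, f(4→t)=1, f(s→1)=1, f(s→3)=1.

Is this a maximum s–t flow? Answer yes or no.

Residual reachable from s: {s}; t is not reachable.
Saturated cut: s→1, s→3 with total capacity 2 = current flow value. Flow is maximum.

Yes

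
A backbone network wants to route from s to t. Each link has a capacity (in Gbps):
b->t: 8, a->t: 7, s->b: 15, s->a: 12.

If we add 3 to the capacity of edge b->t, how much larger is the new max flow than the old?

3

Original max flow = 15.
After raising cap(b->t), augmenting paths through that edge carry 3 more units.
New max flow = 18. Increase = 3.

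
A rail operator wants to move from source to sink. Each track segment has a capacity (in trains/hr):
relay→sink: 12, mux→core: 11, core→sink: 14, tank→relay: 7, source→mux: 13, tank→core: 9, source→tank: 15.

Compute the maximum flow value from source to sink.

21

Augment source→tank→relay→sink: bottleneck 7. Total 7.
Augment source→tank→core→sink: bottleneck 8. Total 15.
Augment source→mux→core→sink: bottleneck 6. Total 21.
No augmenting path remains in the residual graph.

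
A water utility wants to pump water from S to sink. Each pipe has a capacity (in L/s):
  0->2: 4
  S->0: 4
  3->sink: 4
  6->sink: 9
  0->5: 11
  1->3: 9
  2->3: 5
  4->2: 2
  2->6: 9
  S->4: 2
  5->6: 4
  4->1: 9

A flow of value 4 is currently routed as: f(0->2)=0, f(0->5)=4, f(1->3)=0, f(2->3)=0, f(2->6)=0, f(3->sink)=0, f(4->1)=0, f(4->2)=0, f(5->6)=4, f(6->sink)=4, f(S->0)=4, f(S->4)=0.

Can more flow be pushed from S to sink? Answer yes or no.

Residual path S->4->2->6->sink has bottleneck 2 > 0.
Pushing 2 along it raises the flow to 6, so the given flow is not maximum.

Yes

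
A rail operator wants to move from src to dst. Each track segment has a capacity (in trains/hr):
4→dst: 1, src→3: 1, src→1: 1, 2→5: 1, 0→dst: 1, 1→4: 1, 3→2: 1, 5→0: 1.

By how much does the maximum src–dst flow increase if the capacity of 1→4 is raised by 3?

0

Original max flow = 2.
Edge 1→4 does not cross the min cut (source side {src}), so extra capacity there cannot help.
New max flow = 2. Increase = 0.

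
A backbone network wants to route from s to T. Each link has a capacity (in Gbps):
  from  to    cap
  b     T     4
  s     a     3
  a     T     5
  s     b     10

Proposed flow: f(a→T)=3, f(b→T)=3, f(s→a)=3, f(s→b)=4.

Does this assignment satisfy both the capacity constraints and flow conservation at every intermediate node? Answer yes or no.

Conservation fails at b: inflow 4 ≠ outflow 3.

No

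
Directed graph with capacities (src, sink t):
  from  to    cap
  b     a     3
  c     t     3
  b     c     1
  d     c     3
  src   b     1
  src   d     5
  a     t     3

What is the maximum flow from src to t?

Augment src→b→a→t: bottleneck 1. Total 1.
Augment src→d→c→t: bottleneck 3. Total 4.
No augmenting path remains in the residual graph.

4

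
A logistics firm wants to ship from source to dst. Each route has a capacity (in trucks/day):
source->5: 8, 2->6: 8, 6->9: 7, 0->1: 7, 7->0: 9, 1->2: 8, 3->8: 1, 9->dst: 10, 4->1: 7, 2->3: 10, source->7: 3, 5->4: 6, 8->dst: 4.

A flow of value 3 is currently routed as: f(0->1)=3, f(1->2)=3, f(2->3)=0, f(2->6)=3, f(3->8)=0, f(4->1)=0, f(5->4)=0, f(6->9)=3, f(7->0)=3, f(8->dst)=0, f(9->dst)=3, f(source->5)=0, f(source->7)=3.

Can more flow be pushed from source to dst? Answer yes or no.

Yes

Residual path source->5->4->1->2->6->9->dst has bottleneck 4 > 0.
Pushing 4 along it raises the flow to 7, so the given flow is not maximum.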